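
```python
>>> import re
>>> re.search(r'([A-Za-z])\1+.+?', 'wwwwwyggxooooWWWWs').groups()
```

('w',)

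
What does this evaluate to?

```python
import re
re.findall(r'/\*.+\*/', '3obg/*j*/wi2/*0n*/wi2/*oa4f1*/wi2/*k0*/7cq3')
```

Scanning left to right: at [4:39] → '/*j*/wi2/*0n*/wi2/*oa4f1*/wi2/*k0*/'.
With no groups in the pattern, `findall` gives back each whole match — 1 here.

['/*j*/wi2/*0n*/wi2/*oa4f1*/wi2/*k0*/']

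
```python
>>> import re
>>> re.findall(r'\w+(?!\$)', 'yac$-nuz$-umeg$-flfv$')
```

['ya', 'nu', 'ume', 'flf']

The negative lookahead/lookbehind blocks any match where the forbidden context is present.
Scanning left to right: at [0:2] → 'ya'; at [5:7] → 'nu'; at [10:13] → 'ume'; at [16:19] → 'flf'.
`findall` yields the raw match text (4 of them) because the pattern has no groups.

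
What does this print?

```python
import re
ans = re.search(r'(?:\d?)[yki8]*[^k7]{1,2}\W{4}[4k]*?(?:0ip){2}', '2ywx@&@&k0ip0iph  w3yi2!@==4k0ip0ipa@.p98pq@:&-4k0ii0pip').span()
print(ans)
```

(0, 15)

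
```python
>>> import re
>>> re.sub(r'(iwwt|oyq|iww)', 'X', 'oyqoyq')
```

'XX'

`sub` substitutes 'X' at each match site.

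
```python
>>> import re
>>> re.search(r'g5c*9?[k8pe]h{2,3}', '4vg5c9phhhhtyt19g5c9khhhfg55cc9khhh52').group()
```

This matches the literal 'g5', then zero or more of a literal 'c', then optionally a literal '9'; then one of [k8pe], then 2 to 3 of a literal 'h'.
`re.search` tries every starting position until one works.
The match spans [2:10] → 'g5c9phhh'.

'g5c9phhh'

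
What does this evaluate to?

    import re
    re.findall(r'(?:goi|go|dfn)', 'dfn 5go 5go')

['dfn', 'go', 'go']

With no groups in the pattern, `findall` gives back each whole match — 3 here.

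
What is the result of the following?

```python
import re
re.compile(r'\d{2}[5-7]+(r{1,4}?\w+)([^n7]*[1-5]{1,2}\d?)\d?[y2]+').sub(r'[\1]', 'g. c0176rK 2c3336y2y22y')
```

'g. c[rK]'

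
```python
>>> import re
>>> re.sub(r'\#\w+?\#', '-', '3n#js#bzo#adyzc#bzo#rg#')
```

Matches: at [2:6] → '#js#'; at [9:16] → '#adyzc#'; at [19:23] → '#rg#'.
`sub` substitutes '-' at each match site.

'3n-bzo-bzo-'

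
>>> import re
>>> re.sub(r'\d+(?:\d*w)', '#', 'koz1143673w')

This matches one or more of a digit; then zero or more of a digit, then a literal 'w' (non-capturing group).
`sub` substitutes '#' at each match site.

'koz#'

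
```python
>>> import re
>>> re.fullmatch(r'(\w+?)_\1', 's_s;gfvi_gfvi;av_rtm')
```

`\1` is not a pattern — it's the concrete string captured by group 1, re-applied verbatim.
For `fullmatch`, every character of the input must be accounted for by the pattern.
Here the string isn't matched end-to-end, so the call returns None.

None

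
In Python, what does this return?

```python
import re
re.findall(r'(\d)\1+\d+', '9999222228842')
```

The backreference `\1` re-matches whatever the first group consumed, character for character.
With a single group, `findall` returns only what that group captured — 1 item.

['9']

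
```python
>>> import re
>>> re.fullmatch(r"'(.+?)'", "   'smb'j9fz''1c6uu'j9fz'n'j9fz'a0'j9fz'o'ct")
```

`fullmatch` succeeds only if the pattern covers the string from start to end.
Here there's no way to consume every character, so the call returns None.

None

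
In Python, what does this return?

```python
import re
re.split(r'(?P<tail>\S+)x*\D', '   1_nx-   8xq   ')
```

This matches one or more of a non-whitespace character (captured as 'tail'); then zero or more of the literal 'x', then a non-digit.
Matches to split on: at [3:9] → '1_nx- '; at [11:15] → '8xq '.
With a capturing group present, the delimiter's captured portion is kept in the result list.

['   ', '1_nx-', '  ', '8xq', '  ']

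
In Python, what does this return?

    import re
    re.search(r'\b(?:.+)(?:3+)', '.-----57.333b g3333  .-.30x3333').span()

(6, 31)

The match spans [6:31] → '57.333b g3333  .-.30x3333'.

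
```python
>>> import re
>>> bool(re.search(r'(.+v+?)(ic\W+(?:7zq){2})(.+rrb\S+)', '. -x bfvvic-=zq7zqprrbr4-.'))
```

False

Here nothing in the string fits, so the call returns None, and `bool(None)` is False.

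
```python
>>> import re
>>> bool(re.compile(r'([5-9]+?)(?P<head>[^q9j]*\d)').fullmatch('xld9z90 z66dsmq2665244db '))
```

`fullmatch` succeeds only if the pattern covers the string from start to end.
Here the pattern can't cover the whole string, so the call returns None, and `bool(None)` is False.

False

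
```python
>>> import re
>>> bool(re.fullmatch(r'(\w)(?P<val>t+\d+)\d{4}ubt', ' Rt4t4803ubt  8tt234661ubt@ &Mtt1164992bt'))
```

False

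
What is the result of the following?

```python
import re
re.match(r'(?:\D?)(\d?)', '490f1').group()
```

'4'

`match` is anchored at position 0; if the pattern doesn't fit there, it returns None.
The match spans [0:1] → '4'.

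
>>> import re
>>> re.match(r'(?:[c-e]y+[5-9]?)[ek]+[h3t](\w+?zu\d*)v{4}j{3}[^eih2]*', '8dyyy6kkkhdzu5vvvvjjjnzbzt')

None

The pattern matches a character in [c-e], then one or more of a literal 'y', then optionally a character in [5-9] (non-capturing group); then one or more of one of [ek], then one of [h3t]; then one or more of a word character (lazy), then the literal 'zu', then zero or more of a digit (captured); then exactly 4 of the literal 'v', then exactly 3 of a literal 'j', then zero or more of any character except [eih2].
`match` is anchored at position 0; if the pattern doesn't fit there, it returns None.
Here the pattern fails at index 0, so the call returns None.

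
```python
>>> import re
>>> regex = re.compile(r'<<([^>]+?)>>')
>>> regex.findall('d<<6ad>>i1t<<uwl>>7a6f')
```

['6ad', 'uwl']

Matches: at [1:8] match '<<6ad>>', group 1 = '6ad'; at [11:18] match '<<uwl>>', group 1 = 'uwl'.
One capturing group, so `findall` returns just the captured substring from each match — 2 in all.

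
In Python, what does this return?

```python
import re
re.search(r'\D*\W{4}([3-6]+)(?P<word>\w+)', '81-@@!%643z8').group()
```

Pattern: zero or more of a non-digit, then exactly 4 of a non-word character; then one or more of a character in [3-6] (captured); then one or more of a word character (captured as 'word').
`re.search` scans for the first position where the pattern succeeds.
The match spans [2:12] → '-@@!%643z8'.
Captured: group 1 = '643', group 2 = 'z8'.

'-@@!%643z8'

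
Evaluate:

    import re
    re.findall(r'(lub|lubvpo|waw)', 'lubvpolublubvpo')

['lub', 'lub', 'lub']

Alternation isn't longest-match — the leftmost alternative that fits at this position is chosen.
Matches: at [0:3] match 'lub', group 1 = 'lub'; at [6:9] match 'lub', group 1 = 'lub'; at [9:12] match 'lub', group 1 = 'lub'.
One capturing group, so `findall` returns just the captured substring from each match — 3 in all.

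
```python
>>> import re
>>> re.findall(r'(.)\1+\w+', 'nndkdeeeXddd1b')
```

['n']

A backreference is literal: `\1` must see the identical characters the first group matched.
Matches: at [0:14] match 'nndkdeeeXddd1b', group 1 = 'n'.
With a single group, `findall` returns only what that group captured — 1 item.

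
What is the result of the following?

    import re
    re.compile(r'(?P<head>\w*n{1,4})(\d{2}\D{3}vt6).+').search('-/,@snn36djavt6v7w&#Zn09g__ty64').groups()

('snn', '36djavt6')

The match spans [4:31] → 'snn36djavt6v7w&#Zn09g__ty64'.
Captured: group 1 = 'snn', group 2 = '36djavt6'.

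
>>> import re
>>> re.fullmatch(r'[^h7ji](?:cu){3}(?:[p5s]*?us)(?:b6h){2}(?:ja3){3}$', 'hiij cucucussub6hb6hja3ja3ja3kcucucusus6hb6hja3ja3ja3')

The pattern matches any character except [h7ji], then the literal 'cu' repeated 3 times; then zero or more of one of [p5s] (lazy), then the literal 'us' (non-capturing group); then the literal 'b6h' repeated 2 times, then the literal 'ja3' repeated 3 times; then anchored at the end.
`re.fullmatch` is like wrapping the pattern in `^…$` (in single-line mode).
Here the pattern can't cover the whole string, so the call returns None.

None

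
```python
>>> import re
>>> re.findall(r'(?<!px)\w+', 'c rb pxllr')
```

The negative lookaround is zero-width — it rules out positions where the adjacent text would match, without consuming anything.
Since nothing is captured, `findall` lists the 3 matched substrings directly.

['c', 'rb', 'pxllr']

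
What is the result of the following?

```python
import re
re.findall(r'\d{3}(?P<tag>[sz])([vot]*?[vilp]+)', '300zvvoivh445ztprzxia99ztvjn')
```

[('z', 'vv'), ('z', 'tp')]

This matches exactly 3 of a digit; then one of [sz] (captured as 'tag'); then zero or more of one of [vot] (lazy), then one or more of one of [vilp] (captured).
A `+?`/`*?`/`{m,n}?` starts at its minimum and grows only as far as needed for what follows to match.
Walking the string: at [0:6] match '300zvv', groups = ('z', 'vv'); at [10:16] match '445ztp', groups = ('z', 'tp').
Multiple groups make `findall` return tuples — one 2-tuple for each match.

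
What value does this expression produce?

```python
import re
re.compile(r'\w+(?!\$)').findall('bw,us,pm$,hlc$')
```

['bw', 'us', 'p', 'hl']

A negative assertion filters positions out without eating any characters.
Matches: at [0:2] → 'bw'; at [3:5] → 'us'; at [6:7] → 'p'; at [10:12] → 'hl'.
Since nothing is captured, `findall` lists the 4 matched substrings directly.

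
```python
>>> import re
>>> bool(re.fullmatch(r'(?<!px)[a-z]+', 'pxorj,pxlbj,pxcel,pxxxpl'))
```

False

Because the assertion is negative and zero-width, positions next to the forbidden text are skipped.
`re.fullmatch` is like wrapping the pattern in `^…$` (in single-line mode).
Here the string isn't matched end-to-end, so the call returns None, and `bool(None)` is False.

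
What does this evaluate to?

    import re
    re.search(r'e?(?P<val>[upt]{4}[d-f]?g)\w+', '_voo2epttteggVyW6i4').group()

'epttteggVyW6i4'

Pattern: optionally a literal 'e'; then exactly 4 of one of [upt], then optionally a character in [d-f], then the literal 'g' (captured as 'val'); then one or more of a word character.
`re.search` tries every starting position until one works.
The match spans [5:19] → 'epttteggVyW6i4'.
Captured: group 1 = 'pttteg'.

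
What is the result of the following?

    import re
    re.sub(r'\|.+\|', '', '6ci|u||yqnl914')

Matches: at [3:7] → '|u||'.
`sub` substitutes '' at each match site.

'6ciyqnl914'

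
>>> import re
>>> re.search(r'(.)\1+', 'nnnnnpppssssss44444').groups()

('n',)

The backreference `\1` re-matches whatever the first group consumed, character for character.
`search` walks the string left to right and returns the first match it finds.
The match spans [0:5] → 'nnnnn'.
Captured: group 1 = 'n'.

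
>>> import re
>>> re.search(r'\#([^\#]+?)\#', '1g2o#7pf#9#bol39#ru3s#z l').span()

(4, 9)

The match spans [4:9] → '#7pf#'.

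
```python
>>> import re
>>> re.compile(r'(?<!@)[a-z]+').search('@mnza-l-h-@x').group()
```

The negative lookaround is zero-width — it rules out positions where the adjacent text would match, without consuming anything.
`re.search` tries every starting position until one works.
The match spans [2:5] → 'nza'.

'nza'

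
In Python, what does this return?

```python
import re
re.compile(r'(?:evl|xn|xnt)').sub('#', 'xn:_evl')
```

'#:_#'

Matches: at [0:2] → 'xn'; at [4:7] → 'evl'.
Every occurrence is swapped for '#'.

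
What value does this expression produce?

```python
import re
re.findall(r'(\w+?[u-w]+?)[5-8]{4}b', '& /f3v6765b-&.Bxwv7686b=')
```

['f3v', 'Bxwv']

`findall` collects group 1 from each match (2 total).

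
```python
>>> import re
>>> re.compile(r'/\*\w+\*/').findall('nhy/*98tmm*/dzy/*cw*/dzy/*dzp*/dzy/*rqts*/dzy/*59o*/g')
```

Walking the string: at [3:12] → '/*98tmm*/'; at [15:21] → '/*cw*/'; at [24:31] → '/*dzp*/'; at [34:42] → '/*rqts*/'; at [45:52] → '/*59o*/'.
No capturing groups, so `findall` returns the 5 full match strings.

['/*98tmm*/', '/*cw*/', '/*dzp*/', '/*rqts*/', '/*59o*/']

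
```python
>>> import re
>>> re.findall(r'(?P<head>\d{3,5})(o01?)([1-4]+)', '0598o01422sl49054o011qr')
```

[('0598', 'o01', '422'), ('49054', 'o01', '1')]

The pattern matches 3 to 5 of a digit (captured as 'head'); then the literal 'o0', then optionally a literal '1' (captured); then one or more of a character in [1-4] (captured).
Scanning left to right: at [0:10] match '0598o01422', groups = ('0598', 'o01', '422'); at [12:21] match '49054o011', groups = ('49054', 'o01', '1').
With 3 capturing groups, `findall` returns a 3-tuple per match.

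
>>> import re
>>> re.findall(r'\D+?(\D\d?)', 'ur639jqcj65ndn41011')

['r6', 'q', 'j6', 'd']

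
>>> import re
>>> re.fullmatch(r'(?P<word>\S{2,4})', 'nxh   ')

None

This matches 2 to 4 of a non-whitespace character (captured as 'word').
`fullmatch` succeeds only if the pattern covers the string from start to end.
Here there's no way to consume every character, so the call returns None.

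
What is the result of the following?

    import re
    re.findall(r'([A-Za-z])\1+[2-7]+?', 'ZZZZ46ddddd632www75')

A backreference is literal: `\1` must see the identical characters the first group matched.
Scanning left to right: at [0:5] match 'ZZZZ4', group 1 = 'Z'; at [6:12] match 'ddddd6', group 1 = 'd'; at [14:18] match 'www7', group 1 = 'w'.
With a single group, `findall` returns only what that group captured — 3 items.

['Z', 'd', 'w']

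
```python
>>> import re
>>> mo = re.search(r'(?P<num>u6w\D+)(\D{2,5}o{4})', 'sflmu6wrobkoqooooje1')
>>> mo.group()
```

'u6wrobkoqoooo'

The match spans [4:17] → 'u6wrobkoqoooo'.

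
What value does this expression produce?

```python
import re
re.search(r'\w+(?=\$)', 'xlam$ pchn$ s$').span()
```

(0, 4)

Lookahead/lookbehind check context without consuming it, so the matched span excludes the asserted characters.
The match spans [0:4] → 'xlam'.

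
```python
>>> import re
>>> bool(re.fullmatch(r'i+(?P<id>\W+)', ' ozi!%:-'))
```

False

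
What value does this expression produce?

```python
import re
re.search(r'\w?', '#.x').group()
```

''

The pattern matches optionally a word character.
`re.search` scans for the first position where the pattern succeeds.
The match spans [0:0] → ''.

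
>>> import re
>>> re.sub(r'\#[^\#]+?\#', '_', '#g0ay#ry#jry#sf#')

Matches: at [0:6] → '#g0ay#'; at [8:13] → '#jry#'.
`sub` substitutes '_' at each match site.

'_ry_sf#'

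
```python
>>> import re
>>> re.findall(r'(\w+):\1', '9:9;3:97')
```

['9']

`\1` is not a pattern — it's the concrete string captured by group 1, re-applied verbatim.
Matches: at [0:3] match '9:9', group 1 = '9'.
With a single group, `findall` returns only what that group captured — 1 item.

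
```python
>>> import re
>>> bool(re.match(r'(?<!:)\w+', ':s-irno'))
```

False

The negative lookahead/lookbehind blocks any match where the forbidden context is present.
`re.match` only tries the pattern at the start of the string.
Here the pattern fails at index 0, so the call returns None, and `bool(None)` is False.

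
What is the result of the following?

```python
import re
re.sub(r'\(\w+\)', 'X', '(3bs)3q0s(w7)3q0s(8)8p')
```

'X3q0sX3q0sX8p'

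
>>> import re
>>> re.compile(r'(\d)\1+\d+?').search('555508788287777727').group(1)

'5'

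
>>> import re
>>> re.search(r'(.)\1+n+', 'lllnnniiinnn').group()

A backreference is literal: `\1` must see the identical characters the first group matched.
The match spans [0:6] → 'lllnnn'.

'lllnnn'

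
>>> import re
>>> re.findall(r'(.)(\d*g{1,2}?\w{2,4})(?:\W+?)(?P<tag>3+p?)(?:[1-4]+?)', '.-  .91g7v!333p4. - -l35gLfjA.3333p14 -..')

Multiple groups make `findall` return tuples — one 3-tuple for each match.

[('.', '91g7v', '333p'), ('l', '35gLfjA', '3333p')]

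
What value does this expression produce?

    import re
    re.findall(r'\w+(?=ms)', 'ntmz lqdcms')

The `(?=…)`/`(?<=…)` assertion just peeks at neighbouring text; it doesn't advance the match position.
Scanning left to right: at [5:9] → 'lqdc'.
Since nothing is captured, `findall` lists the 1 matched substring directly.

['lqdc']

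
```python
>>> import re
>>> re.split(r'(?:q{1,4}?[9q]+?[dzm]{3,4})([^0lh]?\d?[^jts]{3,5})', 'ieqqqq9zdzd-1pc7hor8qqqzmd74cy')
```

['ie', '-1pc7ho', 'r8', '74cy', '']

Because the pattern has a capturing group, `split` also inserts each captured text between the pieces.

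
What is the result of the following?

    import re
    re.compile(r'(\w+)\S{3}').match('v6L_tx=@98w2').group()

Pattern: one or more of a word character (captured); then exactly 3 of a non-whitespace character.
`re.match` only tries the pattern at the start of the string.
The match spans [0:9] → 'v6L_tx=@9'.
Captured: group 1 = 'v6L_tx'.

'v6L_tx=@9'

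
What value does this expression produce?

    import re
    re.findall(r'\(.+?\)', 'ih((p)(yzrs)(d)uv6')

A non-greedy quantifier consumes as few characters as it can — just enough that the remainder of the pattern still matches from where it stops; whatever follows it matches normally.
Scanning left to right: at [2:6] → '((p)'; at [6:12] → '(yzrs)'; at [12:15] → '(d)'.
With no groups in the pattern, `findall` gives back each whole match — 3 here.

['((p)', '(yzrs)', '(d)']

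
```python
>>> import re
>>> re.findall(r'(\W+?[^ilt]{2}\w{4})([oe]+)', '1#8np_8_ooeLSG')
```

Pattern: one or more of a non-word character (lazy), then exactly 2 of any character except [ilt], then exactly 4 of a word character (captured); then one or more of one of [oe] (captured).
Scanning left to right: at [1:11] match '#8np_8_ooe', groups = ('#8np_8_', 'ooe').
2 groups means the one result is a tuple of 2 captured strings — 1 here.

[('#8np_8_', 'ooe')]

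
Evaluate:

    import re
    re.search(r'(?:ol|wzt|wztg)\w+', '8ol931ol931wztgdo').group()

'ol931ol931wztgdo'

Unlike `match`, `search` isn't anchored — it looks for the pattern anywhere in the string.
The match spans [1:17] → 'ol931ol931wztgdo'.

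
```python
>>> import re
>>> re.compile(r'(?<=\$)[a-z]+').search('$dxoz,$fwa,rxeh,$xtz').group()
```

Lookahead/lookbehind check context without consuming it, so the matched span excludes the asserted characters.
The match spans [1:5] → 'dxoz'.

'dxoz'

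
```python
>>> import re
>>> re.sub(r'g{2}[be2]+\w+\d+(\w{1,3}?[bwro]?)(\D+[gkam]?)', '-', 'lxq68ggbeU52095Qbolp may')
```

'lxq68-'

This matches exactly 2 of the literal 'g', then one or more of one of [be2], then one or more of a word character; then one or more of a digit; then 1 to 3 of a word character (lazy), then optionally one of [bwro] (captured); then one or more of a non-digit, then optionally one of [gkam] (captured).
Each match is replaced by '-'.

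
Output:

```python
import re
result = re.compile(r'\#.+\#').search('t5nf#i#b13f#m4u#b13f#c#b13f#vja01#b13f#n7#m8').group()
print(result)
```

#i#b13f#m4u#b13f#c#b13f#vja01#b13f#n7#

`search` walks the string left to right and returns the first match it finds.
The match spans [4:42] → '#i#b13f#m4u#b13f#c#b13f#vja01#b13f#n7#'.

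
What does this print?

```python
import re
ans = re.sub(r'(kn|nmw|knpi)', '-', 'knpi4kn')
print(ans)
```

-pi4-

Branches in `(...|...)` are attempted left-to-right; the first branch that allows the whole pattern to succeed is taken.
Matches: at [0:2] → 'kn'; at [5:7] → 'kn'.
Every occurrence is swapped for '-'.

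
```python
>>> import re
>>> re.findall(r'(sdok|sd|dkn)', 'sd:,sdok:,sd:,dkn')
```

['sd', 'sdok', 'sd', 'dkn']

`|` is ordered: at each position the engine commits to the first alternative that works.
One capturing group, so `findall` returns just the captured substring from each match — 4 in all.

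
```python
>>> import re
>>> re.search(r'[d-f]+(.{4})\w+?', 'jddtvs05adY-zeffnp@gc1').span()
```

With the lazy modifier that quantifier settles for the fewest repetitions that let the rest of the pattern succeed (the atoms after it are unaffected and can still be greedy).
The match spans [1:8] → 'ddtvs05'.

(1, 8)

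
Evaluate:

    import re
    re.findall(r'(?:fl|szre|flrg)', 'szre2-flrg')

['szre', 'fl']

Branches in `(...|...)` are attempted left-to-right; the first branch that allows the whole pattern to succeed is taken.
With no groups in the pattern, `findall` gives back each whole match — 2 here.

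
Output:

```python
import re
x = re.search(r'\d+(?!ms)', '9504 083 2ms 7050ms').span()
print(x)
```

(0, 4)

The negative lookahead/lookbehind blocks any match where the forbidden context is present.
The match spans [0:4] → '9504'.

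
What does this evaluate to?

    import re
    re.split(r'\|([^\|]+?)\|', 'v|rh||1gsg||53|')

Matches to split on: at [1:5] → '|rh|'; at [5:11] → '|1gsg|'; at [11:15] → '|53|'.
Because the pattern has a capturing group, `split` also inserts each captured text between the pieces.

['v', 'rh', '', '1gsg', '', '53', '']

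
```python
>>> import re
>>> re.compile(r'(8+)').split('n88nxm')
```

['n', '88', 'nxm']

Pattern: one or more of a literal '8' (captured).
Matches to split on: at [1:3] → '88'.
`re.split` interleaves the captured-group text with the surrounding fragments.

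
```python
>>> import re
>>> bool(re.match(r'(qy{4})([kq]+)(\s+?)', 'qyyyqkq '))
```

False

This matches a literal 'q', then exactly 4 of the literal 'y' (captured); then one or more of one of [kq] (captured); then one or more of whitespace (lazy) (captured).
With `match`, the pattern is implicitly anchored at the beginning.
Here the pattern fails at index 0, so the call returns None, and `bool(None)` is False.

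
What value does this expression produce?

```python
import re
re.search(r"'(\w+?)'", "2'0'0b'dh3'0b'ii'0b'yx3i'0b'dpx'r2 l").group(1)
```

'0'

`search` walks the string left to right and returns the first match it finds.
The match spans [1:4] → "'0'".
Captured: group 1 = '0'.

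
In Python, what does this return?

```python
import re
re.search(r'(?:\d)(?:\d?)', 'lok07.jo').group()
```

'07'

This matches a digit (non-capturing group); then optionally a digit (non-capturing group).
The match spans [3:5] → '07'.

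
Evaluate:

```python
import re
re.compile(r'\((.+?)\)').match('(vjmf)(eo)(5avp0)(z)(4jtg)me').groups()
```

('vjmf',)

Because the quantifier is non-greedy, it stops expanding at the earliest point where the rest of the pattern can succeed.
With `match`, the pattern is implicitly anchored at the beginning.
The match spans [0:6] → '(vjmf)'.
Captured: group 1 = 'vjmf'.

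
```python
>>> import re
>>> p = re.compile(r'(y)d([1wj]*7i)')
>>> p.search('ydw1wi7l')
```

None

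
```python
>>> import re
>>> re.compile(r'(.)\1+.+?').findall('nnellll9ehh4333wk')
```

['n', 'l', 'h', '3']

The backreference `\1` re-matches whatever the first group consumed, character for character.
Walking the string: at [0:3] match 'nne', group 1 = 'n'; at [3:8] match 'llll9', group 1 = 'l'; at [9:12] match 'hh4', group 1 = 'h'; at [12:16] match '333w', group 1 = '3'.
Because there's exactly one group, `findall` drops the full match and keeps group 1 from each hit.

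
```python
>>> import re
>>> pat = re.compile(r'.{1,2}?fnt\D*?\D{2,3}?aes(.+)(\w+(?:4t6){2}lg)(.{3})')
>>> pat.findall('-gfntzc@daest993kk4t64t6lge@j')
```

[('t993k', 'k4t64t6lg', 'e@j')]

This matches 1 to 2 of any character (lazy), then the literal 'fnt', then zero or more of a non-digit (lazy); then 2 to 3 of a non-digit (lazy), then the literal 'aes'; then one or more of any character (captured); then one or more of a word character, then the literal '4t6' repeated 2 times, then the literal 'lg' (captured); then exactly 3 of any character (captured).
Matches: at [0:29] match '-gfntzc@daest993kk4t64t6lge@j', groups = ('t993k', 'k4t64t6lg', 'e@j').
`findall` packs the 3 group values into a tuple for every match.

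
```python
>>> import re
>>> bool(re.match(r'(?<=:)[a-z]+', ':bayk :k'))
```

The lookaround is zero-width — it requires the adjacent text to match without consuming it, so the asserted text isn't part of the match.
`re.match` only tries the pattern at the start of the string.
Here the string doesn't start with a match, so the call returns None, and `bool(None)` is False.

False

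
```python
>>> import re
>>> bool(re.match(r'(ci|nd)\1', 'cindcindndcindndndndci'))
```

False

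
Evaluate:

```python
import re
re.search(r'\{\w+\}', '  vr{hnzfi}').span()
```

`search` walks the string left to right and returns the first match it finds.
The match spans [4:11] → '{hnzfi}'.

(4, 11)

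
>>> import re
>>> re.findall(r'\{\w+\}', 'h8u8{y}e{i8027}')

['{y}', '{i8027}']

No capturing groups, so `findall` returns the 2 full match strings.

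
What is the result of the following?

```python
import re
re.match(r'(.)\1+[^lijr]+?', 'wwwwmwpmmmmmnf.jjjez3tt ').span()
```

A backreference is literal: `\1` must see the identical characters the first group matched.
`re.match` only tries the pattern at the start of the string.
The match spans [0:5] → 'wwwwm'.
Captured: group 1 = 'w'.

(0, 5)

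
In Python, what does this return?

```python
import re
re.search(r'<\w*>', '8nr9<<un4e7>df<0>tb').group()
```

'<un4e7>'

Unlike `match`, `search` isn't anchored — it looks for the pattern anywhere in the string.
The match spans [5:12] → '<un4e7>'.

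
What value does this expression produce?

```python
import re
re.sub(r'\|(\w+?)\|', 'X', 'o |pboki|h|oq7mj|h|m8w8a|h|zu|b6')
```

'o XhXhXhXb6'

Matches: at [2:9] → '|pboki|'; at [10:17] → '|oq7mj|'; at [18:25] → '|m8w8a|'; at [26:30] → '|zu|'.
Each match is replaced by 'X'.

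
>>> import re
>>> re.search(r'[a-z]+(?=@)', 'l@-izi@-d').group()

'l'

Lookahead/lookbehind check context without consuming it, so the matched span excludes the asserted characters.
`search` walks the string left to right and returns the first match it finds.
The match spans [0:1] → 'l'.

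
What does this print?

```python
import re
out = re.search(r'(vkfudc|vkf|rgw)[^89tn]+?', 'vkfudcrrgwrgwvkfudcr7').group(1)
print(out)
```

vkfudc

Alternation isn't longest-match — the leftmost alternative that fits at this position is chosen.
Unlike `match`, `search` isn't anchored — it looks for the pattern anywhere in the string.
The match spans [0:7] → 'vkfudcr'.
Captured: group 1 = 'vkfudc'.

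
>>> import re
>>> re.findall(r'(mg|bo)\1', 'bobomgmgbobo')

['bo', 'mg', 'bo']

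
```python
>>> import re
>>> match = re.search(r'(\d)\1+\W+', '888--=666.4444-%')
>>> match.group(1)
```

'8'

The match spans [0:6] → '888--='.
Captured: group 1 = '8'.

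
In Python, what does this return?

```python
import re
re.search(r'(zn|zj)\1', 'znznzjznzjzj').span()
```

After group 1 captures some text, `\1` only succeeds where that same text appears again.
Unlike `match`, `search` isn't anchored — it looks for the pattern anywhere in the string.
The match spans [0:4] → 'znzn'.
Captured: group 1 = 'zn'.

(0, 4)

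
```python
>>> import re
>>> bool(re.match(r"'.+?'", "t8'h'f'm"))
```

`match` is anchored at position 0; if the pattern doesn't fit there, it returns None.
Here the pattern fails at index 0, so the call returns None, and `bool(None)` is False.

False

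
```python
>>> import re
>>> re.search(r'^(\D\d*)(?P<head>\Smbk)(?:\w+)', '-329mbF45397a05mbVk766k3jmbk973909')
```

The pattern matches anchored at the start of the string; then a non-digit, then zero or more of a digit (captured); then a non-whitespace character, then the literal 'mbk' (captured as 'head'); then one or more of a word character (non-capturing group).
Here nothing in the string fits, so the call returns None.

None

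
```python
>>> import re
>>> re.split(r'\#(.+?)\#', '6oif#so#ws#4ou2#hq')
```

Because the pattern has a capturing group, `split` also inserts each captured text between the pieces.

['6oif', 'so', 'ws', '4ou2', 'hq']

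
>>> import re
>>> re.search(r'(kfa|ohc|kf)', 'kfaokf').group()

`|` is ordered: at each position the engine commits to the first alternative that works.
`re.search` tries every starting position until one works.
The match spans [0:3] → 'kfa'.
Captured: group 1 = 'kfa'.

'kfa'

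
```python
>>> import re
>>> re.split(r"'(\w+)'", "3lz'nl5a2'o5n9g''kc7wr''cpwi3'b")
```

Matches to split on: at [3:10] → "'nl5a2'"; at [16:23] → "'kc7wr'"; at [23:30] → "'cpwi3'".
Because the pattern has a capturing group, `split` also inserts each captured text between the pieces.

['3lz', 'nl5a2', "o5n9g'", 'kc7wr', '', 'cpwi3', 'b']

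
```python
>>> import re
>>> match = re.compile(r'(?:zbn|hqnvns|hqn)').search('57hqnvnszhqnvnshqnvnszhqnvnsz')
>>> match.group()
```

The regex engine tests alternatives in the order written; an earlier branch that matches wins even if a later one would match more.
The match spans [2:8] → 'hqnvns'.

'hqnvns'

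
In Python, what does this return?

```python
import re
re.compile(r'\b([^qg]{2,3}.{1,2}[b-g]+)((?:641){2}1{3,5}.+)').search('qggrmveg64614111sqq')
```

None

Pattern: a word boundary (`\b`, zero-width); then 2 to 3 of any character except [qg], then 1 to 2 of any character, then one or more of a character in [b-g] (captured); then the literal '641' repeated 2 times, then 3 to 5 of a literal '1', then one or more of any character (captured).
`search` walks the string left to right and returns the first match it finds.
Here the pattern never matches, so the call returns None.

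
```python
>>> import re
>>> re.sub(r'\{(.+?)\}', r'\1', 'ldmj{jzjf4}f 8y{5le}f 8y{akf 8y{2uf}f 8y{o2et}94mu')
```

A non-greedy quantifier consumes as few characters as it can — just enough that the remainder of the pattern still matches from where it stops; whatever follows it matches normally.
`\1` in the replacement pulls in group 1's text for each match.

'ldmjjzjf4f 8y5lef 8yakf 8y{2uff 8yo2et94mu'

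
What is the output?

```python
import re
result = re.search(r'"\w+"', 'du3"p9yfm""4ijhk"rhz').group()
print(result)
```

"p9yfm"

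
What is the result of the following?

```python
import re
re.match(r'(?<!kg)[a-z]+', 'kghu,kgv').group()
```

'kghu'

`re.match` only tries the pattern at the start of the string.
The match spans [0:4] → 'kghu'.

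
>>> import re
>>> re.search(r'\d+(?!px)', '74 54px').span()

Because the assertion is negative and zero-width, positions next to the forbidden text are skipped.
`search` walks the string left to right and returns the first match it finds.
The match spans [0:2] → '74'.

(0, 2)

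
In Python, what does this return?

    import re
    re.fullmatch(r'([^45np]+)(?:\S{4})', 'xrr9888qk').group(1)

'xrr98'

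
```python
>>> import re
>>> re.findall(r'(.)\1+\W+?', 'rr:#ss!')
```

After group 1 captures some text, `\1` only succeeds where that same text appears again.
Matches: at [0:3] match 'rr:', group 1 = 'r'; at [4:7] match 'ss!', group 1 = 's'.
With a single group, `findall` returns only what that group captured — 2 items.

['r', 's']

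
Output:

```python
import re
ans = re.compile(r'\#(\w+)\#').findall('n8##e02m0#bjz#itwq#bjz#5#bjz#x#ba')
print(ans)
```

['e02m0', 'itwq', '5', 'x']

Matches: at [3:10] match '#e02m0#', group 1 = 'e02m0'; at [13:19] match '#itwq#', group 1 = 'itwq'; at [22:25] match '#5#', group 1 = '5'; at [28:31] match '#x#', group 1 = 'x'.
Because there's exactly one group, `findall` drops the full match and keeps group 1 from each hit.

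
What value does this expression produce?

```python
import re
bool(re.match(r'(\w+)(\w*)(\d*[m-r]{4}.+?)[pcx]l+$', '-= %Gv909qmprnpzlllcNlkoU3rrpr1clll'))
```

False

`re.match` only tries the pattern at the start of the string.
Here the string doesn't start with a match, so the call returns None, and `bool(None)` is False.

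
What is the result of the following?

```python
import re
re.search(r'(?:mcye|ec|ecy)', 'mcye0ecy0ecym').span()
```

Unlike `match`, `search` isn't anchored — it looks for the pattern anywhere in the string.
The match spans [0:4] → 'mcye'.

(0, 4)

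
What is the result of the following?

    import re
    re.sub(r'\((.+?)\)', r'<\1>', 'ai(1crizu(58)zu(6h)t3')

The `?` after the quantifier makes it lazy — it takes as little as possible before letting the rest of the pattern try.
Matches: at [2:13] → '(1crizu(58)'; at [15:19] → '(6h)'.
Each match is replaced using the text its own group 1 captured.

'ai<1crizu(58>zu<6h>t3'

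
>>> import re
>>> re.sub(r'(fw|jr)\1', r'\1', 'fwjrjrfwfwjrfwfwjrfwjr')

The backreference `\1` re-matches whatever the first group consumed, character for character.
Matches: at [2:6] → 'jrjr'; at [6:10] → 'fwfw'; at [12:16] → 'fwfw'.
Each match is replaced using the text its own group 1 captured.

'fwjrfwjrfwjrfwjr'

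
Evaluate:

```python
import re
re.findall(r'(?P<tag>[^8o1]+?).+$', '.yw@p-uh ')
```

['.']

The pattern matches one or more of any character except [8o1] (lazy) (captured as 'tag'); then one or more of any character; then anchored at the end.
Scanning left to right: at [0:9] match '.yw@p-uh ', group 1 = '.'.
With a single group, `findall` returns only what that group captured — 1 item.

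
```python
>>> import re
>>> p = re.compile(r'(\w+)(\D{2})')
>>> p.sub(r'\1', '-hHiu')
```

'-hH'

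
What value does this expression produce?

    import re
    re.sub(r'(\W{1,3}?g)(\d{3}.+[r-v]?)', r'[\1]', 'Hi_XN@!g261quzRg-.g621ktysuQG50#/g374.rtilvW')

This matches 1 to 3 of a non-word character (lazy), then a literal 'g' (captured); then exactly 3 of a digit, then one or more of any character, then optionally a character in [r-v] (captured).
Matches: at [5:44] → '@!g261quzRg-.g621ktysuQG50#/g374.rtilvW'.
`\1` in the replacement pulls in group 1's text for each match.

'Hi_XN[@!g]'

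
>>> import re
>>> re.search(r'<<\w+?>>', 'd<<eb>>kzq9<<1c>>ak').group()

'<<eb>>'

Unlike `match`, `search` isn't anchored — it looks for the pattern anywhere in the string.
The match spans [1:7] → '<<eb>>'.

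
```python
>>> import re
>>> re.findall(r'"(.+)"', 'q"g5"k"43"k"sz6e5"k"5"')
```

['g5"k"43"k"sz6e5"k"5']

Scanning left to right: at [1:22] match '"g5"k"43"k"sz6e5"k"5"', group 1 = 'g5"k"43"k"sz6e5"k"5'.
With a single group, `findall` returns only what that group captured — 1 item.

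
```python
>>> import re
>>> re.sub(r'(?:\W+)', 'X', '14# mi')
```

'14Xmi'

The pattern matches one or more of a non-word character (non-capturing group).
Matches: at [2:4] → '# '.
Every occurrence is swapped for 'X'.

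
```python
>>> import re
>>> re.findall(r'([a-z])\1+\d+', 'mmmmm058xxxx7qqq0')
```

After group 1 captures some text, `\1` only succeeds where that same text appears again.
Because there's exactly one group, `findall` drops the full match and keeps group 1 from each hit.

['m', 'x', 'q']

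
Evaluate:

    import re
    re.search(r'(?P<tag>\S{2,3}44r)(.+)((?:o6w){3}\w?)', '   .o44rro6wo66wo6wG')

None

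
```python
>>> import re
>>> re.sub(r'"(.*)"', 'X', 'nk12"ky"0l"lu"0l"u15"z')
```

'nk12Xz'

Matches: at [4:21] → '"ky"0l"lu"0l"u15"'.
Each match is replaced by 'X'.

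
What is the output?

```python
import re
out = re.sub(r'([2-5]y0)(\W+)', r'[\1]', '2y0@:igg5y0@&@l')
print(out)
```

This matches a character in [2-5], then the literal 'y0' (captured); then one or more of a non-word character (captured).
Matches: at [0:5] → '2y0@:'; at [8:14] → '5y0@&@'.
`\1` in the replacement pulls in group 1's text for each match.

[2y0]igg[5y0]l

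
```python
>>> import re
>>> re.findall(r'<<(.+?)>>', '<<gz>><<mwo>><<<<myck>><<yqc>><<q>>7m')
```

['gz', 'mwo', '<<myck', 'yqc', 'q']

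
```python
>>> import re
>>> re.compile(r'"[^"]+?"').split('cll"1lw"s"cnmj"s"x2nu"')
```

Splitting on the pattern gives 4 pieces.

['cll', 's', 's', '']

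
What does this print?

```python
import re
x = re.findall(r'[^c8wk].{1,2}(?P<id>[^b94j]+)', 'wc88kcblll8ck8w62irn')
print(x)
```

['l8ck8w62irn']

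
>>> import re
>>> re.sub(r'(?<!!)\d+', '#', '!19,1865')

'!1#,#'

Because the assertion is negative and zero-width, positions next to the forbidden text are skipped.
`sub` substitutes '#' at each match site.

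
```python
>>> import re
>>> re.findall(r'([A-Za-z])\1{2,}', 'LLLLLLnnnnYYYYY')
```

`\1` is not a pattern — it's the concrete string captured by group 1, re-applied verbatim.
Walking the string: at [0:6] match 'LLLLLL', group 1 = 'L'; at [6:10] match 'nnnn', group 1 = 'n'; at [10:15] match 'YYYYY', group 1 = 'Y'.
One capturing group, so `findall` returns just the captured substring from each match — 3 in all.

['L', 'n', 'Y']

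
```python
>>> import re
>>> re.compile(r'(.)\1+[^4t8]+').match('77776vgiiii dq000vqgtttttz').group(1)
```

The backreference `\1` re-matches whatever the first group consumed, character for character.
`re.match` won't scan ahead — the pattern has to work from the very first character.
The match spans [0:20] → '77776vgiiii dq000vqg'.
Captured: group 1 = '7'.

'7'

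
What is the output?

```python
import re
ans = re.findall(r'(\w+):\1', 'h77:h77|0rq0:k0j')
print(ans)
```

`\1` is not a pattern — it's the concrete string captured by group 1, re-applied verbatim.
Matches: at [0:7] match 'h77:h77', group 1 = 'h77'.
With a single group, `findall` returns only what that group captured — 1 item.

['h77']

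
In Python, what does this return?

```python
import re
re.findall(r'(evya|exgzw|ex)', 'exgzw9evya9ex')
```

['exgzw', 'evya', 'ex']

Branches in `(...|...)` are attempted left-to-right; the first branch that allows the whole pattern to succeed is taken.
Matches: at [0:5] match 'exgzw', group 1 = 'exgzw'; at [6:10] match 'evya', group 1 = 'evya'; at [11:13] match 'ex', group 1 = 'ex'.
Because there's exactly one group, `findall` drops the full match and keeps group 1 from each hit.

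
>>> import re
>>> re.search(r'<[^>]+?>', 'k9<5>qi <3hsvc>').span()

The match spans [2:5] → '<5>'.

(2, 5)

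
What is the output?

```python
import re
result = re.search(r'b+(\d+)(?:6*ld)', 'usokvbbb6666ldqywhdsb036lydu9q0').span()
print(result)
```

(5, 14)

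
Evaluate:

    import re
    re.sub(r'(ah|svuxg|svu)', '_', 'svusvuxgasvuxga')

Branches in `(...|...)` are attempted left-to-right; the first branch that allows the whole pattern to succeed is taken.
Matches: at [0:3] → 'svu'; at [3:8] → 'svuxg'; at [9:14] → 'svuxg'.
Each match is replaced by '_'.

'__a_a'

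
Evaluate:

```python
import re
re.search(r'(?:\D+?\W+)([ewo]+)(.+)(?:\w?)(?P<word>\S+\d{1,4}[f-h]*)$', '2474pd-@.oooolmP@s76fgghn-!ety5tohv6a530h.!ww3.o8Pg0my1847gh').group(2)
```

'lmP@s76fgghn-!ety5tohv6a530h.!ww3.o8Pg0my18'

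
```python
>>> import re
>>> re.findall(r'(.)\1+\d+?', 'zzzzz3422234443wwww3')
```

['z', '2', '4', 'w']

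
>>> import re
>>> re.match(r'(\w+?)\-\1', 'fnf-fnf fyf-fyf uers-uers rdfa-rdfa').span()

After group 1 captures some text, `\1` only succeeds where that same text appears again.
`match` is anchored at position 0; if the pattern doesn't fit there, it returns None.
The match spans [0:7] → 'fnf-fnf'.
Captured: group 1 = 'fnf'.

(0, 7)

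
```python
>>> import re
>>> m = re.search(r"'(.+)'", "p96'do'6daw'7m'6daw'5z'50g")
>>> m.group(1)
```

"do'6daw'7m'6daw'5z"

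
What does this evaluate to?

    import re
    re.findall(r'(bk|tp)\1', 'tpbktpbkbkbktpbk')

['bk']

A backreference is literal: `\1` must see the identical characters the first group matched.
Matches: at [6:10] match 'bkbk', group 1 = 'bk'.
`findall` collects group 1 from the one match (1 total).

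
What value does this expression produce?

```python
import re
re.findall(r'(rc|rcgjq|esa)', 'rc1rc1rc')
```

Because there's exactly one group, `findall` drops the full match and keeps group 1 from each hit.

['rc', 'rc', 'rc']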